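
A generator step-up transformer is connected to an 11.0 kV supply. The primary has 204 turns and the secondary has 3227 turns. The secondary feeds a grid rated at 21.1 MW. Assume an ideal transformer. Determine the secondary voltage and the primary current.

V_s = V_p × N_s/N_p = 11000 × 3227/204 = 174000 V.
I_s = P/V_s = 2.11×10^7/174000 = 121.26 A.
I_p = I_s × N_s/N_p = 121.26 × 3227/204 = 1920 A.

V_s ≈ 174000 V, I_p ≈ 1920 A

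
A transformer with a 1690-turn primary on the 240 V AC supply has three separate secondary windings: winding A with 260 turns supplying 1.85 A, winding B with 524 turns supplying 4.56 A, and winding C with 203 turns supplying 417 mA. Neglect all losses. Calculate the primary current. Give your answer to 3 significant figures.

V_A = 240 × 260/1690 = 36.923 V; V_B = 240 × 524/1690 = 74.414 V; V_C = 240 × 203/1690 = 28.828 V.
P_out = V_A I_A + V_B I_B + V_C I_C = 36.923×1.85 + 74.414×4.56 + 28.828×0.417 = 68.308 + 339.33 + 12.021 = 419.66 W.
Ideal ⇒ P_in = P_out, so I_p = P_out/V_p = 419.66/240 = 1.75 A.

I_p ≈ 1.75 A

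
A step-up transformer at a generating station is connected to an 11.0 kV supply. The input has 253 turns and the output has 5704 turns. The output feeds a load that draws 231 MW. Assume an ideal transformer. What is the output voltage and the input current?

V_out ≈ 248000 V, I_in ≈ 21000 A

V_out = V_in × N_out/N_in = 11000 × 5704/253 = 248000 V.
I_out = P/V_out = 2.31×10^8/248000 = 931.45 A.
I_in = I_out × N_out/N_in = 931.45 × 5704/253 = 21000 A.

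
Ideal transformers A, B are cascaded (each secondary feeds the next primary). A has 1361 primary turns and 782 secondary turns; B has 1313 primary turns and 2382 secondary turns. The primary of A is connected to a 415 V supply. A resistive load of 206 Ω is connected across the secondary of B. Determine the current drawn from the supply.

I_supply ≈ 2.19 A

After A: V = 415.00 × 782/1361 = 238.45 V.
After B: V = 238.45 × 2382/1313 = 432.59 V.
I_load = 432.59/206 = 2.0999 A, so P_out = 432.59 × 2.0999 = 908.41 W.
All ideal ⇒ P_in = P_out, so I_supply = 908.41/415 = 2.19 A.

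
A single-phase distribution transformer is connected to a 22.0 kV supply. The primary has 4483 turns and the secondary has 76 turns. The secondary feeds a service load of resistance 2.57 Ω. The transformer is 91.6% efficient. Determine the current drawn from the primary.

V_s = 22000 × 76/4483 = 372.96 V.
I_s = V_s/R = 372.96/2.57 = 145.12 A.
P_out = V_s I_s = 372.96 × 145.12 = 54126 W.
P_in = P_out/η = 54126/0.916 = 59089 W.
I_p = P_in/V_p = 59089/22000 = 2.69 A.

I_p ≈ 2.69 A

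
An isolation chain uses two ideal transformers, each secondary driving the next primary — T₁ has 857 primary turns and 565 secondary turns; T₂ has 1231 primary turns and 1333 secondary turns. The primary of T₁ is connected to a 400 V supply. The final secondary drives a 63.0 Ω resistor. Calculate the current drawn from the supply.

After T₁: V = 400.00 × 565/857 = 263.71 V.
After T₂: V = 263.71 × 1333/1231 = 285.56 V.
I_load = 285.56/63.0 = 4.5327 A, so P_out = 285.56 × 4.5327 = 1294.4 W.
All ideal ⇒ P_in = P_out, so I_supply = 1294.4/400 = 3.24 A.

I_supply ≈ 3.24 A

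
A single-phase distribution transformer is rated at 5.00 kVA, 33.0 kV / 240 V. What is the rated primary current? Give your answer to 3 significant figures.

I_p ≈ 0.152 A

I_p = S/V_p = 5000/33000 = 0.152 A.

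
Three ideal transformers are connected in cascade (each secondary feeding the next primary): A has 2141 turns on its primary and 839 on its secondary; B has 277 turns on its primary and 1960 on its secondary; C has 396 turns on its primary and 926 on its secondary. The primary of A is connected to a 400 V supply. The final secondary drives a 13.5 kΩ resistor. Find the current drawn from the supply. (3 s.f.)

I_supply ≈ 1.25 A

Secondary of A: V = 400.00 × 839/2141 = 156.75 V.
Secondary of B: V = 156.75 × 1960/277 = 1109.1 V.
Secondary of C: V = 1109.1 × 926/396 = 2593.6 V.
I_load = 2593.6/13500 = 0.19212 A, so P_out = 2593.6 × 0.19212 = 498.27 W.
All ideal ⇒ P_in = P_out, so I_supply = 498.27/400 = 1.25 A.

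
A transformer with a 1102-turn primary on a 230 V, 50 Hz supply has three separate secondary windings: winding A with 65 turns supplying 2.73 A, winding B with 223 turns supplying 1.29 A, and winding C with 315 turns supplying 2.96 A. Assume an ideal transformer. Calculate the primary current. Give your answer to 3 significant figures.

V_A = 230 × 65/1102 = 13.566 V; V_B = 230 × 223/1102 = 46.543 V; V_C = 230 × 315/1102 = 65.744 V.
P_out = V_A I_A + V_B I_B + V_C I_C = 13.566×2.73 + 46.543×1.29 + 65.744×2.96 = 37.036 + 60.040 + 194.60 = 291.68 W.
Ideal ⇒ P_in = P_out, so I_p = P_out/V_p = 291.68/230 = 1.27 A.

I_p ≈ 1.27 A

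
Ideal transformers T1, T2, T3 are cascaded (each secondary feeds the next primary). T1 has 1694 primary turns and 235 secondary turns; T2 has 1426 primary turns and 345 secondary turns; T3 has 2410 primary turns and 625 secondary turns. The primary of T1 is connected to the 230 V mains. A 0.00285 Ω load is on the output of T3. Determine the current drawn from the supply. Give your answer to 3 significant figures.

I_supply ≈ 6.11 A

Secondary of T1: V = 230.00 × 235/1694 = 31.907 V.
Secondary of T2: V = 31.907 × 345/1426 = 7.7194 V.
Secondary of T3: V = 7.7194 × 625/2410 = 2.0019 V.
I_load = 2.0019/0.00285 = 702.43 A, so P_out = 2.0019 × 702.43 = 1406.2 W.
All ideal ⇒ P_in = P_out, so I_supply = 1406.2/230 = 6.11 A.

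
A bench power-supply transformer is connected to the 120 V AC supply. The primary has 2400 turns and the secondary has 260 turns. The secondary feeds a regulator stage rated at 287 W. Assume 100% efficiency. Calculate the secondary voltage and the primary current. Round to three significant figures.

V_s = V_p × N_s/N_p = 120 × 260/2400 = 13.000 V.
I_s = P/V_s = 287/13.000 = 22.077 A.
I_p = I_s × N_s/N_p = 22.077 × 260/2400 = 2.39 A.

V_s ≈ 13.0 V, I_p ≈ 2.39 A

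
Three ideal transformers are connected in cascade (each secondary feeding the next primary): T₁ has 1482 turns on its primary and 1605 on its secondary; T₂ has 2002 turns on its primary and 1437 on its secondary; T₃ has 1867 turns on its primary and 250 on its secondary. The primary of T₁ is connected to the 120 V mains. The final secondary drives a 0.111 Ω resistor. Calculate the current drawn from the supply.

I_supply ≈ 11.7 A

After T₁: V = 120.00 × 1605/1482 = 129.96 V.
After T₂: V = 129.96 × 1437/2002 = 93.283 V.
After T₃: V = 93.283 × 250/1867 = 12.491 V.
I_load = 12.491/0.111 = 112.53 A, so P_out = 12.491 × 112.53 = 1405.6 W.
All ideal ⇒ P_in = P_out, so I_supply = 1405.6/120 = 11.7 A.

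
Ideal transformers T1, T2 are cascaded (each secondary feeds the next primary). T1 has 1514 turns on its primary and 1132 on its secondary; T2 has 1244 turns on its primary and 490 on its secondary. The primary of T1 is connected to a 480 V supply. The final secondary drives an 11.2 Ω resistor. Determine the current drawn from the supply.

After T1: V = 480.00 × 1132/1514 = 358.89 V.
After T2: V = 358.89 × 490/1244 = 141.36 V.
I_load = 141.36/11.2 = 12.622 A, so P_out = 141.36 × 12.622 = 1784.3 W.
All ideal ⇒ P_in = P_out, so I_supply = 1784.3/480 = 3.72 A.

I_supply ≈ 3.72 A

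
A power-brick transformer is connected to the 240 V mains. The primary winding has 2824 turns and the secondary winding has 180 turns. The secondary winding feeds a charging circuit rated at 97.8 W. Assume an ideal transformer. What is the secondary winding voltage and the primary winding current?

V_s = V_p × N_s/N_p = 240 × 180/2824 = 15.297 V.
I_s = P/V_s = 97.8/15.297 = 6.3932 A.
I_p = I_s × N_s/N_p = 6.3932 × 180/2824 = 0.407 A.

V_s ≈ 15.3 V, I_p ≈ 0.407 A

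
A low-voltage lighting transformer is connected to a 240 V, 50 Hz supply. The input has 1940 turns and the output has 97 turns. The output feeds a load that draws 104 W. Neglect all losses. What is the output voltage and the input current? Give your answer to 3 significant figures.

V_out ≈ 12.0 V, I_in ≈ 0.433 A

V_out = V_in × N_out/N_in = 240 × 97/1940 = 12.000 V.
I_out = P/V_out = 104/12.000 = 8.6667 A.
I_in = I_out × N_out/N_in = 8.6667 × 97/1940 = 0.433 A.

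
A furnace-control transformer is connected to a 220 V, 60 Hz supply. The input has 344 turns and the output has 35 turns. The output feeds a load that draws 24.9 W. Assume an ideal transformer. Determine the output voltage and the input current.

V_out ≈ 22.4 V, I_in ≈ 0.113 A

V_out = V_in × N_out/N_in = 220 × 35/344 = 22.384 V.
I_out = P/V_out = 24.9/22.384 = 1.1124 A.
I_in = I_out × N_out/N_in = 1.1124 × 35/344 = 0.113 A.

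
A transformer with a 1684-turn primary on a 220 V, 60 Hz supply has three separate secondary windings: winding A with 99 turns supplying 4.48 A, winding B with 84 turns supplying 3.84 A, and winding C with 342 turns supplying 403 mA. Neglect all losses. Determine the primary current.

I_p ≈ 0.537 A

V_A = 220 × 99/1684 = 12.933 V; V_B = 220 × 84/1684 = 10.974 V; V_C = 220 × 342/1684 = 44.679 V.
P_out = V_A I_A + V_B I_B + V_C I_C = 12.933×4.48 + 10.974×3.84 + 44.679×0.403 = 57.942 + 42.140 + 18.006 = 118.09 W.
Ideal ⇒ P_in = P_out, so I_p = P_out/V_p = 118.09/220 = 0.537 A.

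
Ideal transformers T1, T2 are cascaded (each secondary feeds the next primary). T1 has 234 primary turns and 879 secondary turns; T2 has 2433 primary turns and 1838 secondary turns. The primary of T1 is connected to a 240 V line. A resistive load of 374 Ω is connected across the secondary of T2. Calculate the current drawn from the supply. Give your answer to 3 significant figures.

After T1: V = 240.00 × 879/234 = 901.54 V.
After T2: V = 901.54 × 1838/2433 = 681.06 V.
I_load = 681.06/374 = 1.8210 A, so P_out = 681.06 × 1.8210 = 1240.2 W.
All ideal ⇒ P_in = P_out, so I_supply = 1240.2/240 = 5.17 A.

I_supply ≈ 5.17 A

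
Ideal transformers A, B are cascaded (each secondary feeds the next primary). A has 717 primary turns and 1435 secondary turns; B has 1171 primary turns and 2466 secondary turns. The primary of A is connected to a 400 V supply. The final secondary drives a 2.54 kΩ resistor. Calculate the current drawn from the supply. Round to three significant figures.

Secondary of A: V = 400.00 × 1435/717 = 800.56 V.
Secondary of B: V = 800.56 × 2466/1171 = 1685.9 V.
I_load = 1685.9/2540 = 0.66374 A, so P_out = 1685.9 × 0.66374 = 1119.0 W.
All ideal ⇒ P_in = P_out, so I_supply = 1119.0/400 = 2.80 A.

I_supply ≈ 2.80 A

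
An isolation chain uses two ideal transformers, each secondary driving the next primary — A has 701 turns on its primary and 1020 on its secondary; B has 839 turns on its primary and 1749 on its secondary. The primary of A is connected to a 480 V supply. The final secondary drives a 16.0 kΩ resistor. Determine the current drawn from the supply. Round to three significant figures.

I_supply ≈ 0.276 A

Secondary of A: V = 480.00 × 1020/701 = 698.43 V.
Secondary of B: V = 698.43 × 1749/839 = 1456.0 V.
I_load = 1456.0/16000 = 0.090998 A, so P_out = 1456.0 × 0.090998 = 132.49 W.
All ideal ⇒ P_in = P_out, so I_supply = 132.49/480 = 0.276 A.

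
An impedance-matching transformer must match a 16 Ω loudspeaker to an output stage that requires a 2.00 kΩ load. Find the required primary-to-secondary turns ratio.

Z_p/Z_s = (N_p/N_s)², so N_p/N_s = √(2000/16) = √125 = 11.2.

N_p/N_s ≈ 11.2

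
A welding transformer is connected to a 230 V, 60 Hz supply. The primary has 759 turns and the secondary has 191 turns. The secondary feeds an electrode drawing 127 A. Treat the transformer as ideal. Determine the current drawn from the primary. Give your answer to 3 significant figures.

I_p ≈ 32.0 A

For an ideal transformer I_p N_p = I_s N_s, so I_p = 127 × 191/759 = 32.0 A.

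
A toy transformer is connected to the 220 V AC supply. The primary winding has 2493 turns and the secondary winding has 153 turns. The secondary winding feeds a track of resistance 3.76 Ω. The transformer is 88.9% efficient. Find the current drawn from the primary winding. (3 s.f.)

V_s = 220 × 153/2493 = 13.502 V.
I_s = V_s/R = 13.502/3.76 = 3.5909 A.
P_out = V_s I_s = 13.502 × 3.5909 = 48.484 W.
P_in = P_out/η = 48.484/0.889 = 54.537 W.
I_p = P_in/V_p = 54.537/220 = 0.248 A.

I_p ≈ 0.248 A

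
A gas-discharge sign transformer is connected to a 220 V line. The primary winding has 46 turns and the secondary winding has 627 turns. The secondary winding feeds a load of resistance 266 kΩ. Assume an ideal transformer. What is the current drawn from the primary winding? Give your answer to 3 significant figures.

I_p ≈ 0.154 A

V_s = V_p × N_s/N_p = 220 × 627/46 = 2998.7 V.
I_s = V_s/R = 2998.7/266000 = 0.011273 A.
For an ideal transformer I_p N_p = I_s N_s, so I_p = 0.011273 × 627/46 = 0.154 A.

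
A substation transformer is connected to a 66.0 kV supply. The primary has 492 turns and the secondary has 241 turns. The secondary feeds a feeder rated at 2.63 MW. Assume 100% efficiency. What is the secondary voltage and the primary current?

V_s = V_p × N_s/N_p = 66000 × 241/492 = 32329 V.
I_s = P/V_s = 2.63×10^6/32329 = 81.350 A.
I_p = I_s × N_s/N_p = 81.350 × 241/492 = 39.8 A.

V_s ≈ 32300 V, I_p ≈ 39.8 A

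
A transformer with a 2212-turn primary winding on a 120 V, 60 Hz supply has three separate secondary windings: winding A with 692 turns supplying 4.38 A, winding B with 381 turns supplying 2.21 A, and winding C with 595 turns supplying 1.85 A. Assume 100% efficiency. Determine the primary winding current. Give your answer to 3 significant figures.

V_A = 120 × 692/2212 = 37.541 V; V_B = 120 × 381/2212 = 20.669 V; V_C = 120 × 595/2212 = 32.278 V.
P_out = V_A I_A + V_B I_B + V_C I_C = 37.541×4.38 + 20.669×2.21 + 32.278×1.85 = 164.43 + 45.679 + 59.715 = 269.82 W.
Ideal ⇒ P_in = P_out, so I_p = P_out/V_p = 269.82/120 = 2.25 A.

I_p ≈ 2.25 A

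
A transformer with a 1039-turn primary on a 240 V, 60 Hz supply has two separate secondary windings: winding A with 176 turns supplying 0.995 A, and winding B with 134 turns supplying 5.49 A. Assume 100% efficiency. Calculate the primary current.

I_p ≈ 0.877 A

V_A = 240 × 176/1039 = 40.654 V; V_B = 240 × 134/1039 = 30.953 V.
P_out = V_A I_A + V_B I_B = 40.654×0.995 + 30.953×5.49 = 40.451 + 169.93 = 210.38 W.
Ideal ⇒ P_in = P_out, so I_p = P_out/V_p = 210.38/240 = 0.877 A.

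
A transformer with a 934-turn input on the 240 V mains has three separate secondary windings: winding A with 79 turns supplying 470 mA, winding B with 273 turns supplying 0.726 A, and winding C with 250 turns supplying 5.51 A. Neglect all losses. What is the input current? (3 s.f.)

V_A = 240 × 79/934 = 20.300 V; V_B = 240 × 273/934 = 70.150 V; V_C = 240 × 250/934 = 64.240 V.
P_out = V_A I_A + V_B I_B + V_C I_C = 20.300×0.470 + 70.150×0.726 + 64.240×5.51 = 9.5409 + 50.929 + 353.96 = 414.43 W.
Ideal ⇒ P_in = P_out, so I_in = P_out/V_in = 414.43/240 = 1.73 A.

I_in ≈ 1.73 A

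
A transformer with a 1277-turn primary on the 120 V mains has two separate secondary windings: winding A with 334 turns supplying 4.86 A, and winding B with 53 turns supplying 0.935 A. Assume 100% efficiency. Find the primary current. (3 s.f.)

V_A = 120 × 334/1277 = 31.386 V; V_B = 120 × 53/1277 = 4.9804 V.
P_out = V_A I_A + V_B I_B = 31.386×4.86 + 4.9804×0.935 = 152.54 + 4.6567 = 157.19 W.
Ideal ⇒ P_in = P_out, so I_p = P_out/V_p = 157.19/120 = 1.31 A.

I_p ≈ 1.31 A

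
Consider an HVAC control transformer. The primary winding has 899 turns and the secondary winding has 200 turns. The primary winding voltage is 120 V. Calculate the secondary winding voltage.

V_s ≈ 26.7 V

V_s/V_p = N_s/N_p, so V_s = 120 × 200/899 = 26.7 V.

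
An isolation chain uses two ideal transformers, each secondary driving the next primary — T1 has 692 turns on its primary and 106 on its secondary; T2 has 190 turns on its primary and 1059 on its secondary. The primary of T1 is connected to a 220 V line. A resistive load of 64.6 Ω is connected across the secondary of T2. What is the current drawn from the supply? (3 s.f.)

Secondary of T1: V = 220.00 × 106/692 = 33.699 V.
Secondary of T2: V = 33.699 × 1059/190 = 187.83 V.
I_load = 187.83/64.6 = 2.9076 A, so P_out = 187.83 × 2.9076 = 546.13 W.
All ideal ⇒ P_in = P_out, so I_supply = 546.13/220 = 2.48 A.

I_supply ≈ 2.48 A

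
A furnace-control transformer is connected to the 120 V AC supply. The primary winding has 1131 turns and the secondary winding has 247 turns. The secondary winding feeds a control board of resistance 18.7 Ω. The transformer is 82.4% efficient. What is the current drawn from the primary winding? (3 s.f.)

I_p ≈ 0.371 A

V_s = 120 × 247/1131 = 26.207 V.
I_s = V_s/R = 26.207/18.7 = 1.4014 A.
P_out = V_s I_s = 26.207 × 1.4014 = 36.727 W.
P_in = P_out/η = 36.727/0.824 = 44.572 W.
I_p = P_in/V_p = 44.572/120 = 0.371 A.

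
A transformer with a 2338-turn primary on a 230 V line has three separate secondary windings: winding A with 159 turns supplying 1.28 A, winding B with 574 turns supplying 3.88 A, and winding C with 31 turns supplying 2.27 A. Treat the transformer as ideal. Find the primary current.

I_p ≈ 1.07 A

V_A = 230 × 159/2338 = 15.642 V; V_B = 230 × 574/2338 = 56.467 V; V_C = 230 × 31/2338 = 3.0496 V.
P_out = V_A I_A + V_B I_B + V_C I_C = 15.642×1.28 + 56.467×3.88 + 3.0496×2.27 = 20.021 + 219.09 + 6.9226 = 246.04 W.
Ideal ⇒ P_in = P_out, so I_p = P_out/V_p = 246.04/230 = 1.07 A.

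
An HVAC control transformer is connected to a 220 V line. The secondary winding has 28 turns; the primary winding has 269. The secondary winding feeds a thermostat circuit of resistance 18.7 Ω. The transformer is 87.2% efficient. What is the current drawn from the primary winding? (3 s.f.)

V_s = 220 × 28/269 = 22.900 V.
I_s = V_s/R = 22.900/18.7 = 1.2246 A.
P_out = V_s I_s = 22.900 × 1.2246 = 28.042 W.
P_in = P_out/η = 28.042/0.872 = 32.159 W.
I_p = P_in/V_p = 32.159/220 = 0.146 A.

I_p ≈ 0.146 A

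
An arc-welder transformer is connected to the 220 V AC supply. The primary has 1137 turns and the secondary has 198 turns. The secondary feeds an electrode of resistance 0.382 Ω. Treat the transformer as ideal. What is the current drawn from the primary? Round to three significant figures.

I_p ≈ 17.5 A

V_s = V_p × N_s/N_p = 220 × 198/1137 = 38.311 V.
I_s = V_s/R = 38.311/0.382 = 100.29 A.
For an ideal transformer I_p N_p = I_s N_s, so I_p = 100.29 × 198/1137 = 17.5 A.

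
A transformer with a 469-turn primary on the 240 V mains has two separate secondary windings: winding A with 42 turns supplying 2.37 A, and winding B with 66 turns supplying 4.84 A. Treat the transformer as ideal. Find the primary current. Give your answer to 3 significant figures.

I_p ≈ 0.893 A

V_A = 240 × 42/469 = 21.493 V; V_B = 240 × 66/469 = 33.774 V.
P_out = V_A I_A + V_B I_B = 21.493×2.37 + 33.774×4.84 = 50.937 + 163.47 = 214.40 W.
Ideal ⇒ P_in = P_out, so I_p = P_out/V_p = 214.40/240 = 0.893 A.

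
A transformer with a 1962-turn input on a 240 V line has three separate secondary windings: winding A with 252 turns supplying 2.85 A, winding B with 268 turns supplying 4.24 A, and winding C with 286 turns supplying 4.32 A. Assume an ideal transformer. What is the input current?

V_A = 240 × 252/1962 = 30.826 V; V_B = 240 × 268/1962 = 32.783 V; V_C = 240 × 286/1962 = 34.985 V.
P_out = V_A I_A + V_B I_B + V_C I_C = 30.826×2.85 + 32.783×4.24 + 34.985×4.32 = 87.853 + 139.00 + 151.13 = 377.99 W.
Ideal ⇒ P_in = P_out, so I_in = P_out/V_in = 377.99/240 = 1.57 A.

I_in ≈ 1.57 A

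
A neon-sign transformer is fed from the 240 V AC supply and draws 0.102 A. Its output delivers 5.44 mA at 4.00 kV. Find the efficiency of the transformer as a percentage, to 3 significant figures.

P_in = 240 × 0.102 = 24.4800 W.
P_out = 4000 × 0.00544 = 21.7600 W.
η = P_out/P_in = 21.7600/24.4800 = 0.889.

η ≈ 88.9%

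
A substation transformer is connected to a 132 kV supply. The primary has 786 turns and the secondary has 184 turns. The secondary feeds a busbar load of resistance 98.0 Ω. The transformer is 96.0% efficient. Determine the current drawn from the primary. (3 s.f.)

V_s = 132000 × 184/786 = 30901 V.
I_s = V_s/R = 30901/98.0 = 315.31 A.
P_out = V_s I_s = 30901 × 315.31 = 9.7434×10^6 W.
P_in = P_out/η = 9.7434×10^6/0.960 = 1.0149×10^7 W.
I_p = P_in/V_p = 1.0149×10^7/132000 = 76.9 A.

I_p ≈ 76.9 A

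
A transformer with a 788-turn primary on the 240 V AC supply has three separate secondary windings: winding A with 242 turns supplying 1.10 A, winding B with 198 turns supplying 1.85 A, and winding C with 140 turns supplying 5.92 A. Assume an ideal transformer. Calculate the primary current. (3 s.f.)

I_p ≈ 1.85 A

V_A = 240 × 242/788 = 73.706 V; V_B = 240 × 198/788 = 60.305 V; V_C = 240 × 140/788 = 42.640 V.
P_out = V_A I_A + V_B I_B + V_C I_C = 73.706×1.10 + 60.305×1.85 + 42.640×5.92 = 81.076 + 111.56 + 252.43 = 445.07 W.
Ideal ⇒ P_in = P_out, so I_p = P_out/V_p = 445.07/240 = 1.85 A.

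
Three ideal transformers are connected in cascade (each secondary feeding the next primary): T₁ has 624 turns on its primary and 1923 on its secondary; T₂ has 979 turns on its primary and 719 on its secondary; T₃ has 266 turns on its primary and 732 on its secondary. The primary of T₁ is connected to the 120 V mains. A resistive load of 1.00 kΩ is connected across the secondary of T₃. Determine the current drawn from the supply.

Secondary of T₁: V = 120.00 × 1923/624 = 369.81 V.
Secondary of T₂: V = 369.81 × 719/979 = 271.60 V.
Secondary of T₃: V = 271.60 × 732/266 = 747.40 V.
I_load = 747.40/1000 = 0.74740 A, so P_out = 747.40 × 0.74740 = 558.60 W.
All ideal ⇒ P_in = P_out, so I_supply = 558.60/120 = 4.66 A.

I_supply ≈ 4.66 A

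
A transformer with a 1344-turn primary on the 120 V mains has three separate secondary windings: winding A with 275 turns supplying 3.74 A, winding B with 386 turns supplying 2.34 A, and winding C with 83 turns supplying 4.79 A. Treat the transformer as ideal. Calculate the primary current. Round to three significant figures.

V_A = 120 × 275/1344 = 24.554 V; V_B = 120 × 386/1344 = 34.464 V; V_C = 120 × 83/1344 = 7.4107 V.
P_out = V_A I_A + V_B I_B + V_C I_C = 24.554×3.74 + 34.464×2.34 + 7.4107×4.79 = 91.830 + 80.646 + 35.497 = 207.97 W.
Ideal ⇒ P_in = P_out, so I_p = P_out/V_p = 207.97/120 = 1.73 A.

I_p ≈ 1.73 A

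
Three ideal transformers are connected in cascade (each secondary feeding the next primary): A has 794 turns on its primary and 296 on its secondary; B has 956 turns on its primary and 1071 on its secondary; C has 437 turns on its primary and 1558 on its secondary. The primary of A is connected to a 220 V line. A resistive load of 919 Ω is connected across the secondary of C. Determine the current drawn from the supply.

I_supply ≈ 0.531 A

After A: V = 220.00 × 296/794 = 82.015 V.
After B: V = 82.015 × 1071/956 = 91.881 V.
After C: V = 91.881 × 1558/437 = 327.58 V.
I_load = 327.58/919 = 0.35645 A, so P_out = 327.58 × 0.35645 = 116.76 W.
All ideal ⇒ P_in = P_out, so I_supply = 116.76/220 = 0.531 A.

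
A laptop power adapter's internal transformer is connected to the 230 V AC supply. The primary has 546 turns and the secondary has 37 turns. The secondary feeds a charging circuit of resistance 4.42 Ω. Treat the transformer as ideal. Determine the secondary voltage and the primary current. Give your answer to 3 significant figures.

V_s = V_p × N_s/N_p = 230 × 37/546 = 15.586 V.
I_s = V_s/R = 15.586/4.42 = 3.5263 A.
I_p = I_s × N_s/N_p = 3.5263 × 37/546 = 0.239 A.

V_s ≈ 15.6 V, I_p ≈ 0.239 A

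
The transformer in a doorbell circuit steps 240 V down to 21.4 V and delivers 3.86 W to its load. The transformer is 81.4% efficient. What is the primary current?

P_in = P_out/η = 3.86/0.814 = 4.7420 W.
I_p = P_in/V_p = 4.7420/240 = 0.0198 A.

I_p ≈ 0.0198 A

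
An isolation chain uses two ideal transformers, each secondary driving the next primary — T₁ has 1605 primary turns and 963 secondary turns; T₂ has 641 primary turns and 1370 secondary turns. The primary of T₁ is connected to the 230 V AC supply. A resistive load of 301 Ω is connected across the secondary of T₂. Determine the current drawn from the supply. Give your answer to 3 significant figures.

After T₁: V = 230.00 × 963/1605 = 138.00 V.
After T₂: V = 138.00 × 1370/641 = 294.95 V.
I_load = 294.95/301 = 0.97989 A, so P_out = 294.95 × 0.97989 = 289.01 W.
All ideal ⇒ P_in = P_out, so I_supply = 289.01/230 = 1.26 A.

I_supply ≈ 1.26 A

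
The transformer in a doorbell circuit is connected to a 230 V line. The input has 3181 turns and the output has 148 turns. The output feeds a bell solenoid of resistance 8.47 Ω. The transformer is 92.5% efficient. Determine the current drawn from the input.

V_out = 230 × 148/3181 = 10.701 V.
I_out = V_out/R = 10.701/8.47 = 1.2634 A.
P_out = V_out I_out = 10.701 × 1.2634 = 13.520 W.
P_in = P_out/η = 13.520/0.925 = 14.616 W.
I_in = P_in/V_in = 14.616/230 = 0.0635 A.

I_in ≈ 0.0635 A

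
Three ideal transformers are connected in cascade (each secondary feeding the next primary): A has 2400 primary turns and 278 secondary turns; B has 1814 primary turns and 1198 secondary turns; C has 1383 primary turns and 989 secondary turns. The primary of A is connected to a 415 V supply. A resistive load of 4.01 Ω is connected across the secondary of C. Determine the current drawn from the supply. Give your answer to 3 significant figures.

After A: V = 415.00 × 278/2400 = 48.071 V.
After B: V = 48.071 × 1198/1814 = 31.747 V.
After C: V = 31.747 × 989/1383 = 22.703 V.
I_load = 22.703/4.01 = 5.6615 A, so P_out = 22.703 × 5.6615 = 128.53 W.
All ideal ⇒ P_in = P_out, so I_supply = 128.53/415 = 0.310 A.

I_supply ≈ 0.310 A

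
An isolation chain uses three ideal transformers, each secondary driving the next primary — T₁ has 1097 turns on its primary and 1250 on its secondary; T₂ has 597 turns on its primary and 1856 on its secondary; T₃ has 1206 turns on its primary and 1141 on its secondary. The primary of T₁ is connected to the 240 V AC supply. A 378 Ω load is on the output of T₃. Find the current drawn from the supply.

I_supply ≈ 7.13 A

After T₁: V = 240.00 × 1250/1097 = 273.47 V.
After T₂: V = 273.47 × 1856/597 = 850.19 V.
After T₃: V = 850.19 × 1141/1206 = 804.37 V.
I_load = 804.37/378 = 2.1280 A, so P_out = 804.37 × 2.1280 = 1711.7 W.
All ideal ⇒ P_in = P_out, so I_supply = 1711.7/240 = 7.13 A.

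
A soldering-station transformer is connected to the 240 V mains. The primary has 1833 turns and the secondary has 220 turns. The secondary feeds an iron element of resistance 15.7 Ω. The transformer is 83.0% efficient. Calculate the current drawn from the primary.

I_p ≈ 0.265 A

V_s = 240 × 220/1833 = 28.805 V.
I_s = V_s/R = 28.805/15.7 = 1.8347 A.
P_out = V_s I_s = 28.805 × 1.8347 = 52.850 W.
P_in = P_out/η = 52.850/0.830 = 63.674 W.
I_p = P_in/V_p = 63.674/240 = 0.265 A.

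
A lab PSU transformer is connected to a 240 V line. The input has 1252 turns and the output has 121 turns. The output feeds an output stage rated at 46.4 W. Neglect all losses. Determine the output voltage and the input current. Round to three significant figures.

V_out ≈ 23.2 V, I_in ≈ 0.193 A

V_out = V_in × N_out/N_in = 240 × 121/1252 = 23.195 V.
I_out = P/V_out = 46.4/23.195 = 2.0004 A.
I_in = I_out × N_out/N_in = 2.0004 × 121/1252 = 0.193 A.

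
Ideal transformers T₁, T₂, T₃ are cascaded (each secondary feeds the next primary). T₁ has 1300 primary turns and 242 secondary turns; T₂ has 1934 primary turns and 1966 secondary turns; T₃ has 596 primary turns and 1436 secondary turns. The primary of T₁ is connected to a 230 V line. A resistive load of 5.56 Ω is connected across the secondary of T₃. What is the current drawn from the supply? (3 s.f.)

I_supply ≈ 8.60 A

After T₁: V = 230.00 × 242/1300 = 42.815 V.
After T₂: V = 42.815 × 1966/1934 = 43.524 V.
After T₃: V = 43.524 × 1436/596 = 104.87 V.
I_load = 104.87/5.56 = 18.861 A, so P_out = 104.87 × 18.861 = 1977.9 W.
All ideal ⇒ P_in = P_out, so I_supply = 1977.9/230 = 8.60 A.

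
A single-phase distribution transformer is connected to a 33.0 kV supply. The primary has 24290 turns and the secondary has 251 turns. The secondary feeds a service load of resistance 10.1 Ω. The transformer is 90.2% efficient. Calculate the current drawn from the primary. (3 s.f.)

I_p ≈ 0.387 A

V_s = 33000 × 251/24290 = 341.00 V.
I_s = V_s/R = 341.00/10.1 = 33.763 A.
P_out = V_s I_s = 341.00 × 33.763 = 11513 W.
P_in = P_out/η = 11513/0.902 = 12764 W.
I_p = P_in/V_p = 12764/33000 = 0.387 A.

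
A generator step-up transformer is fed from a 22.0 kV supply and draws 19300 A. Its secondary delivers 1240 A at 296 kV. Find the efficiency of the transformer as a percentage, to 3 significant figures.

η ≈ 86.4%

P_in = 22000 × 19300 = 4.24600×10^8 W.
P_out = 296000 × 1240 = 3.67040×10^8 W.
η = P_out/P_in = 3.67040×10^8/(4.24600×10^8) = 0.864.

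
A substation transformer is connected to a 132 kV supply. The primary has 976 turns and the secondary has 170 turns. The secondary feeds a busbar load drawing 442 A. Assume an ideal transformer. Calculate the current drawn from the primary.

I_p ≈ 77.0 A

For an ideal transformer I_p N_p = I_s N_s, so I_p = 442 × 170/976 = 77.0 A.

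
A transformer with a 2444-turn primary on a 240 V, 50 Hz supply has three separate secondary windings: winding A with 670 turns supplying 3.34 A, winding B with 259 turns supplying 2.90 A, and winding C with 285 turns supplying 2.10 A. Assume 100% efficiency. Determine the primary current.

V_A = 240 × 670/2444 = 65.794 V; V_B = 240 × 259/2444 = 25.434 V; V_C = 240 × 285/2444 = 27.987 V.
P_out = V_A I_A + V_B I_B + V_C I_C = 65.794×3.34 + 25.434×2.90 + 27.987×2.10 = 219.75 + 73.758 + 58.773 = 352.28 W.
Ideal ⇒ P_in = P_out, so I_p = P_out/V_p = 352.28/240 = 1.47 A.

I_p ≈ 1.47 A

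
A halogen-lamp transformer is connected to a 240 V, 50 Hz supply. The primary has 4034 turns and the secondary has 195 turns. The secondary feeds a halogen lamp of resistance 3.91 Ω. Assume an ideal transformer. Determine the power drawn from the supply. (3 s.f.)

P ≈ 34.4 W

V_s = V_p × N_s/N_p = 240 × 195/4034 = 11.601 V.
I_s = V_s/R = 11.601/3.91 = 2.9671 A.
I_p = I_s × N_s/N_p = 2.9671 × 195/4034 = 0.14343 A.
P = V_p I_p = 240 × 0.14343 = 34.4 W.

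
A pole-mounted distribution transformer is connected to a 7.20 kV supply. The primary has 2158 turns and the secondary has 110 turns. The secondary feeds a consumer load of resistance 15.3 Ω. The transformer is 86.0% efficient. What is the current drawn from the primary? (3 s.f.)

V_s = 7200 × 110/2158 = 367.01 V.
I_s = V_s/R = 367.01/15.3 = 23.987 A.
P_out = V_s I_s = 367.01 × 23.987 = 8803.5 W.
P_in = P_out/η = 8803.5/0.860 = 10237 W.
I_p = P_in/V_p = 10237/7200 = 1.42 A.

I_p ≈ 1.42 A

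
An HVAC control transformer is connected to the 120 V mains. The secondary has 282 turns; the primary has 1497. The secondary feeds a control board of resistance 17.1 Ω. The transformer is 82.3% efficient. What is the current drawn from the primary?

V_s = 120 × 282/1497 = 22.605 V.
I_s = V_s/R = 22.605/17.1 = 1.3219 A.
P_out = V_s I_s = 22.605 × 1.3219 = 29.883 W.
P_in = P_out/η = 29.883/0.823 = 36.310 W.
I_p = P_in/V_p = 36.310/120 = 0.303 A.

I_p ≈ 0.303 A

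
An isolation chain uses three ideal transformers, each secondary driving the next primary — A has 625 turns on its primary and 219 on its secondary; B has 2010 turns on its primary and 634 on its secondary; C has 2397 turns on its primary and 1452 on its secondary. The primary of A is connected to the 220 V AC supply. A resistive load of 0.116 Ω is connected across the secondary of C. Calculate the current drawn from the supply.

I_supply ≈ 8.50 A

Secondary of A: V = 220.00 × 219/625 = 77.088 V.
Secondary of B: V = 77.088 × 634/2010 = 24.315 V.
Secondary of C: V = 24.315 × 1452/2397 = 14.729 V.
I_load = 14.729/0.116 = 126.98 A, so P_out = 14.729 × 126.98 = 1870.2 W.
All ideal ⇒ P_in = P_out, so I_supply = 1870.2/220 = 8.50 A.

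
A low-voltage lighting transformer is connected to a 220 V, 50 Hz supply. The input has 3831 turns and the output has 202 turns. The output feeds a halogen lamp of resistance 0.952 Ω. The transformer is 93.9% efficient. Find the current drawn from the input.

V_out = 220 × 202/3831 = 11.600 V.
I_out = V_out/R = 11.600/0.952 = 12.185 A.
P_out = V_out I_out = 11.600 × 12.185 = 141.35 W.
P_in = P_out/η = 141.35/0.939 = 150.53 W.
I_in = P_in/V_in = 150.53/220 = 0.684 A.

I_in ≈ 0.684 A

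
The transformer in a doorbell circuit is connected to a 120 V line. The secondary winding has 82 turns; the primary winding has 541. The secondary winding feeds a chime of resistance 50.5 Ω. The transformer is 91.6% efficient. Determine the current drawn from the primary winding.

I_p ≈ 0.0596 A

V_s = 120 × 82/541 = 18.189 V.
I_s = V_s/R = 18.189/50.5 = 0.36017 A.
P_out = V_s I_s = 18.189 × 0.36017 = 6.5510 W.
P_in = P_out/η = 6.5510/0.916 = 7.1517 W.
I_p = P_in/V_p = 7.1517/120 = 0.0596 A.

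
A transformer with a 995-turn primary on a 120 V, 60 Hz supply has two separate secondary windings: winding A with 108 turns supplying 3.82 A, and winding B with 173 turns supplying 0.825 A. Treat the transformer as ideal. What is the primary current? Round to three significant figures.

I_p ≈ 0.558 A

V_A = 120 × 108/995 = 13.025 V; V_B = 120 × 173/995 = 20.864 V.
P_out = V_A I_A + V_B I_B = 13.025×3.82 + 20.864×0.825 = 49.756 + 17.213 = 66.969 W.
Ideal ⇒ P_in = P_out, so I_p = P_out/V_p = 66.969/120 = 0.558 A.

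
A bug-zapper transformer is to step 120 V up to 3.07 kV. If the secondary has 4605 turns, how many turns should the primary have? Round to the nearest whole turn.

N_p = 180 turns

N_p/N_s = V_p/V_s, so N_p = 4605 × 120/3070 = 180.0 ≈ 180 turns.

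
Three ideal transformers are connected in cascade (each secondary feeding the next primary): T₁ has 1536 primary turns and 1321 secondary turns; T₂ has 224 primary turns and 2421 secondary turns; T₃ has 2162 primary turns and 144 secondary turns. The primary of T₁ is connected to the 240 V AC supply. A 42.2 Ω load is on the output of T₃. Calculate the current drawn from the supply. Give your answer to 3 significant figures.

I_supply ≈ 2.18 A

Secondary of T₁: V = 240.00 × 1321/1536 = 206.41 V.
Secondary of T₂: V = 206.41 × 2421/224 = 2230.8 V.
Secondary of T₃: V = 2230.8 × 144/2162 = 148.59 V.
I_load = 148.59/42.2 = 3.5210 A, so P_out = 148.59 × 3.5210 = 523.17 W.
All ideal ⇒ P_in = P_out, so I_supply = 523.17/240 = 2.18 A.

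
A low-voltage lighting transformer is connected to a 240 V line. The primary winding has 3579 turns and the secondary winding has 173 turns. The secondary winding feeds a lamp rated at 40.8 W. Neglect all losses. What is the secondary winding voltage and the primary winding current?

V_s ≈ 11.6 V, I_p ≈ 0.170 A

V_s = V_p × N_s/N_p = 240 × 173/3579 = 11.601 V.
I_s = P/V_s = 40.8/11.601 = 3.5169 A.
I_p = I_s × N_s/N_p = 3.5169 × 173/3579 = 0.170 A.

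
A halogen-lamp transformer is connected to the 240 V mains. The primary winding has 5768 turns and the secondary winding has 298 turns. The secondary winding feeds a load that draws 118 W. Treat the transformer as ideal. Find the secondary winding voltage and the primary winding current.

V_s ≈ 12.4 V, I_p ≈ 0.492 A

V_s = V_p × N_s/N_p = 240 × 298/5768 = 12.399 V.
I_s = P/V_s = 118/12.399 = 9.5166 A.
I_p = I_s × N_s/N_p = 9.5166 × 298/5768 = 0.492 A.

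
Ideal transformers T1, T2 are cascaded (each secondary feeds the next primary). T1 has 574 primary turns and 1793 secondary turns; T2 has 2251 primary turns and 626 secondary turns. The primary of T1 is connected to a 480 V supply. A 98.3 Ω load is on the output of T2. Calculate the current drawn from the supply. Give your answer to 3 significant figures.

I_supply ≈ 3.68 A

Secondary of T1: V = 480.00 × 1793/574 = 1499.4 V.
Secondary of T2: V = 1499.4 × 626/2251 = 416.97 V.
I_load = 416.97/98.3 = 4.2418 A, so P_out = 416.97 × 4.2418 = 1768.7 W.
All ideal ⇒ P_in = P_out, so I_supply = 1768.7/480 = 3.68 A.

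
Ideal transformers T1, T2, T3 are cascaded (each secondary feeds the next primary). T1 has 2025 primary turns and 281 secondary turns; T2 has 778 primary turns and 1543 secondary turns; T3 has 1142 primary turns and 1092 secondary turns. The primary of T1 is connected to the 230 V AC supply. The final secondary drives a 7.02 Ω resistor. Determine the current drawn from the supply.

After T1: V = 230.00 × 281/2025 = 31.916 V.
After T2: V = 31.916 × 1543/778 = 63.299 V.
After T3: V = 63.299 × 1092/1142 = 60.527 V.
I_load = 60.527/7.02 = 8.6221 A, so P_out = 60.527 × 8.6221 = 521.88 W.
All ideal ⇒ P_in = P_out, so I_supply = 521.88/230 = 2.27 A.

I_supply ≈ 2.27 A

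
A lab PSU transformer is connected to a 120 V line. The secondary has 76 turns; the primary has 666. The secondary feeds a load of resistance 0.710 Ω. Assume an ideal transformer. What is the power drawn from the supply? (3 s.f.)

V_s = V_p × N_s/N_p = 120 × 76/666 = 13.694 V.
I_s = V_s/R = 13.694/0.710 = 19.287 A.
I_p = I_s × N_s/N_p = 19.287 × 76/666 = 2.2009 A.
P = V_p I_p = 120 × 2.2009 = 264 W.

P ≈ 264 W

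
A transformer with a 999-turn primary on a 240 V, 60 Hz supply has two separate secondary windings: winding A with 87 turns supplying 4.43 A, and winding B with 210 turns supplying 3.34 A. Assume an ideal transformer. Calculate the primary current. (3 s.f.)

I_p ≈ 1.09 A

V_A = 240 × 87/999 = 20.901 V; V_B = 240 × 210/999 = 50.450 V.
P_out = V_A I_A + V_B I_B = 20.901×4.43 + 50.450×3.34 = 92.591 + 168.50 = 261.10 W.
Ideal ⇒ P_in = P_out, so I_p = P_out/V_p = 261.10/240 = 1.09 A.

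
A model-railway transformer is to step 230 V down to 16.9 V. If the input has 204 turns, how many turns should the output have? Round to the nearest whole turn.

N_out/N_in = V_out/V_in, so N_out = 204 × 16.9/230 = 15.0 ≈ 15 turns.

N_out = 15 turns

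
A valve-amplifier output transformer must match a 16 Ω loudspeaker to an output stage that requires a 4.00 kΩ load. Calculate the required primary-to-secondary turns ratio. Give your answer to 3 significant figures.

N_p/N_s ≈ 15.8

Z_p/Z_s = (N_p/N_s)², so N_p/N_s = √(4000/16) = √250 = 15.8.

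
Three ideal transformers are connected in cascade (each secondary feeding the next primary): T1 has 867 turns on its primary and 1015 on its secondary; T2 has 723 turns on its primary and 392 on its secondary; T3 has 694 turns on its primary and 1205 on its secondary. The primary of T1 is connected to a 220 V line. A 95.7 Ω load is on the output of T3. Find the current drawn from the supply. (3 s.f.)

I_supply ≈ 2.79 A

After T1: V = 220.00 × 1015/867 = 257.55 V.
After T2: V = 257.55 × 392/723 = 139.64 V.
After T3: V = 139.64 × 1205/694 = 242.46 V.
I_load = 242.46/95.7 = 2.5336 A, so P_out = 242.46 × 2.5336 = 614.30 W.
All ideal ⇒ P_in = P_out, so I_supply = 614.30/220 = 2.79 A.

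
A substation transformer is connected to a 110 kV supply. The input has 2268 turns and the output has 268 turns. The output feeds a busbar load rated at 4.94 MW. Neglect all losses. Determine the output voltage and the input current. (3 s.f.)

V_out = V_in × N_out/N_in = 110000 × 268/2268 = 12998 V.
I_out = P/V_out = 4.94×10^6/12998 = 380.05 A.
I_in = I_out × N_out/N_in = 380.05 × 268/2268 = 44.9 A.

V_out ≈ 13000 V, I_in ≈ 44.9 A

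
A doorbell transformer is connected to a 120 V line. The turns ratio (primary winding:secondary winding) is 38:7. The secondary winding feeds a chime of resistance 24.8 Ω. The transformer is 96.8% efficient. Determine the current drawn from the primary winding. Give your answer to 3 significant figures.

V_s = 120 × 7/38 = 22.105 V.
I_s = V_s/R = 22.105/24.8 = 0.89134 A.
P_out = V_s I_s = 22.105 × 0.89134 = 19.703 W.
P_in = P_out/η = 19.703/0.968 = 20.355 W.
I_p = P_in/V_p = 20.355/120 = 0.170 A.

I_p ≈ 0.170 A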